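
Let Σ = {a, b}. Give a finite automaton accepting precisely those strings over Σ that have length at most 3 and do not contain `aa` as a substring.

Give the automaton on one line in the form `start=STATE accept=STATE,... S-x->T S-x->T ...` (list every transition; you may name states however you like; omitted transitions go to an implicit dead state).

Build one automaton per condition and run them in lockstep. The first has 5 states tracking the input length, saturating at 4; the second has 3 states tracking partial matches of the forbidden pattern `aa`. A product state is a pair (one from each), accepting exactly when both do. After merging equivalent states the machine shrinks.
With 7 states:
        a   b  
>* q0   q1  q2 
 * q1   q3  q4 
 * q2   q5  q4 
   q3   q3  q3 
 * q4   q6  q6 
 * q5   q3  q6 
 * q6   q3  q3 
(> = start, * = accepting)

start=q0 accept=q0,q1,q2,q4,q5,q6 q0-a->q1 q0-b->q2 q1-a->q3 q1-b->q4 q2-a->q5 q2-b->q4 q3-a->q3 q3-b->q3 q4-a->q6 q4-b->q6 q5-a->q3 q5-b->q6 q6-a->q3 q6-b->q3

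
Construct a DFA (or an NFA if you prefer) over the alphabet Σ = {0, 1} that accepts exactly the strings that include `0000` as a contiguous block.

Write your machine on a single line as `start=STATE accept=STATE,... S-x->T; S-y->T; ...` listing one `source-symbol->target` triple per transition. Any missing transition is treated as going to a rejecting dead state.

start=s0; accept=s4; s0-0->s1; s0-1->s0; s1-0->s2; s1-1->s0; s2-0->s3; s2-1->s0; s3-0->s4; s3-1->s0; s4-0->s4; s4-1->s4

States s0..s3 record the length of the longest prefix of `0000` that matches the current input suffix. Reaching s4 means `0000` has been seen, and we stay there forever. Accept from s4.
        0   1  
>  s0   s1  s0 
   s1   s2  s0 
   s2   s3  s0 
   s3   s4  s0 
 * s4   s4  s4 
(> = start, * = accepting)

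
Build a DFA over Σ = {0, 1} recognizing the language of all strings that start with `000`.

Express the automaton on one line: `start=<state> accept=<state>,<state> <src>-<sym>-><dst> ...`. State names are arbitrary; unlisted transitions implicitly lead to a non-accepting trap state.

Check the first 3 symbols one by one: q0 through q2 record how many have matched `000` so far; any wrong symbol goes to the dead state q4. After all 3 match we enter the accepting sink q3.
        0   1  
>  q0   q1  q4 
   q1   q2  q4 
   q2   q3  q4 
 * q3   q3  q3 
   q4   q4  q4 
(> = start, * = accepting)

start=q0 accept=q3 q0-0->q1 q0-1->q4 q1-0->q2 q1-1->q4 q2-0->q3 q2-1->q4 q3-0->q3 q3-1->q3 q4-0->q4 q4-1->q4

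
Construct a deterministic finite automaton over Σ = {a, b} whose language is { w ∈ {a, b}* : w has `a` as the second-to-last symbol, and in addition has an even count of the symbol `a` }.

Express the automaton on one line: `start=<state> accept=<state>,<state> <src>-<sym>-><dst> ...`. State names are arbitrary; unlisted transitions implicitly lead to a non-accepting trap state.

start=S0 accept=S3,S8 S0-a->S1 S0-b->S2 S1-a->S3 S1-b->S4 S2-a->S5 S2-b->S6 S3-a->S7 S3-b->S8 S4-a->S9 S4-b->S10 S5-a->S3 S5-b->S4 S6-a->S5 S6-b->S6 S7-a->S3 S7-b->S4 S8-a->S5 S8-b->S6 S9-a->S7 S9-b->S8 S10-a->S9 S10-b->S10

Run two small machines in parallel and take their product. One (7 states) tracks the last 2 symbols read; the other (2 states) tracks the count of `a`s modulo 2. Each combined state is a pair, one component from each; accept when both components accept.
An 11-state machine:
          a    b  
>  S0     S1   S2 
   S1     S3   S4 
   S2     S5   S6 
 * S3     S7   S8 
   S4     S9  S10 
   S5     S3   S4 
   S6     S5   S6 
   S7     S3   S4 
 * S8     S5   S6 
   S9     S7   S8 
   S10    S9  S10 
(> = start, * = accepting)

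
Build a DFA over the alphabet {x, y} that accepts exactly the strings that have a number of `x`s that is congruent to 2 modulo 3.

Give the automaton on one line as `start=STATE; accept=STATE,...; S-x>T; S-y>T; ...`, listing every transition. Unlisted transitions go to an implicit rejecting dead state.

The only thing that matters is how many `x`s have appeared, reduced mod 3. Use one state per residue: q0 for 0, …, q2 for 2. Reading `x` moves to the next residue; anything else stays put. q2 is accepting.
With 3 states:
        x   y  
>  q0   q1  q0 
   q1   q2  q1 
 * q2   q0  q2 
(> = start, * = accepting)

start=q0; accept=q2; q0-x>q1; q0-y>q0; q1-x>q2; q1-y>q1; q2-x>q0; q2-y>q2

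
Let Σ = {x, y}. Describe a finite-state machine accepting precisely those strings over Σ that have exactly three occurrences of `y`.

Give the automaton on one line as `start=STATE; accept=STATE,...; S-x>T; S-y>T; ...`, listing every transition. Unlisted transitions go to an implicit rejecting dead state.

start=A; accept=D; A-x>A; A-y>B; B-x>B; B-y>C; C-x>C; C-y>D; D-x>D; D-y>E; E-x>E; E-y>E

Only the number of `y`s matters, and only up to 4. Make a chain A → B → C → D → E advanced by each `y` (with E absorbing); every other symbol self-loops. The accepting set is {D}.
With 5 states:
       x  y 
>  A   A  B 
   B   B  C 
   C   C  D 
 * D   D  E 
   E   E  E 
(> = start, * = accepting)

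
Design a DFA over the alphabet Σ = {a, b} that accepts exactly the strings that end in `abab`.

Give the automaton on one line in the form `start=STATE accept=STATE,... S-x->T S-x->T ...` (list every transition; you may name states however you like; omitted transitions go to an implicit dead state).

start=s0 accept=s4 s0-a->s1 s0-b->s0 s1-a->s1 s1-b->s2 s2-a->s3 s2-b->s0 s3-a->s1 s3-b->s4 s4-a->s3 s4-b->s0

Remember how much of `abab` the current input suffix matches. State s0 means no match yet; s1 means the last symbol is `a`; s2 means the last 2 symbols are `ab`; s3 means the last 3 symbols are `aba`; s4 means the last 4 symbols are `abab`. Only s4 accepts. On a mismatch, fall back to the longest proper suffix that is still a prefix of `abab`.
        a   b  
>  s0   s1  s0 
   s1   s1  s2 
   s2   s3  s0 
   s3   s1  s4 
 * s4   s3  s0 
(> = start, * = accepting)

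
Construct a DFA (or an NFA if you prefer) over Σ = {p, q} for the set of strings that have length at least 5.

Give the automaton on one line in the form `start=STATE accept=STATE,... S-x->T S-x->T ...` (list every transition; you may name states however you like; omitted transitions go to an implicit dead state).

Count input length up to 6: every symbol moves from A toward G, which means 'more than 5' and absorbs. Accept from {F, G}.
A 7-state machine:
       p  q 
>  A   B  B 
   B   C  C 
   C   D  D 
   D   E  E 
   E   F  F 
 * F   G  G 
 * G   G  G 
(> = start, * = accepting)

start=A accept=F,G A-p->B A-q->B B-p->C B-q->C C-p->D C-q->D D-p->E D-q->E E-p->F E-q->F F-p->G F-q->G G-p->G G-q->G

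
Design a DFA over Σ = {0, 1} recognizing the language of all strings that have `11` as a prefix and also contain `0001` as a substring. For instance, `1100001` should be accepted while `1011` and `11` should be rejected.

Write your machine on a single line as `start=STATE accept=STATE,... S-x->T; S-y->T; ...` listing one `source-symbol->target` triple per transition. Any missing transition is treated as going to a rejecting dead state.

start=A; accept=H; A-0->B; A-1->C; B-0->B; B-1->B; C-0->B; C-1->D; D-0->E; D-1->D; E-0->F; E-1->D; F-0->G; F-1->D; G-0->G; G-1->H; H-0->H; H-1->H

Run two small machines in parallel and take their product. The first has 4 states tracking whether the input so far still matches the prefix `11`; the second has 5 states tracking whether and how much of `0001` has been seen. A product state is a pair (one from each), accepting exactly when both do. Equivalent product states are then merged.
8 states suffice.
       0  1 
>  A   B  C 
   B   B  B 
   C   B  D 
   D   E  D 
   E   F  D 
   F   G  D 
   G   G  H 
 * H   H  H 
(> = start, * = accepting)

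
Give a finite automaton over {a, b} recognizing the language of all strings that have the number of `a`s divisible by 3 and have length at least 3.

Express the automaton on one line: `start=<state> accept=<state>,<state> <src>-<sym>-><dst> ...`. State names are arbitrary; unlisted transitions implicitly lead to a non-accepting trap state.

start=q0 accept=q5 q0-a->q1 q0-b->q2 q1-a->q3 q1-b->q1 q2-a->q1 q2-b->q4 q3-a->q5 q3-b->q3 q4-a->q1 q4-b->q5 q5-a->q1 q5-b->q5

Handle the two conditions separately and then intersect. The first has 3 states tracking the count of `a`s modulo 3; the second has 5 states tracking the input length, saturating at 4. A product state is a pair (one from each), accepting exactly when both do. Minimizing collapses redundant product states.
With 6 states:
        a   b  
>  q0   q1  q2 
   q1   q3  q1 
   q2   q1  q4 
   q3   q5  q3 
   q4   q1  q5 
 * q5   q1  q5 
(> = start, * = accepting)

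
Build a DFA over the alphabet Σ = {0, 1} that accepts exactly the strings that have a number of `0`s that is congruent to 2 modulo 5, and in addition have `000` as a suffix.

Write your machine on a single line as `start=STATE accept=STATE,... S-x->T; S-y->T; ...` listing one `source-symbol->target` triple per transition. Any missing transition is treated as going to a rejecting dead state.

start=S0; accept=S7; S0-0->S1; S0-1->S0; S1-0->S2; S1-1->S1; S2-0->S3; S2-1->S2; S3-0->S4; S3-1->S3; S4-0->S5; S4-1->S4; S5-0->S6; S5-1->S0; S6-0->S7; S6-1->S1; S7-0->S3; S7-1->S2

Run two small machines in parallel and take their product. One (5 states) tracks the count of `0`s modulo 5; the other (4 states) tracks how much of the suffix `000` has currently been matched. Each combined state is a pair, one component from each; accept when both components accept. Minimizing collapses redundant product states.
8 states suffice.
        0   1  
>  S0   S1  S0 
   S1   S2  S1 
   S2   S3  S2 
   S3   S4  S3 
   S4   S5  S4 
   S5   S6  S0 
   S6   S7  S1 
 * S7   S3  S2 
(> = start, * = accepting)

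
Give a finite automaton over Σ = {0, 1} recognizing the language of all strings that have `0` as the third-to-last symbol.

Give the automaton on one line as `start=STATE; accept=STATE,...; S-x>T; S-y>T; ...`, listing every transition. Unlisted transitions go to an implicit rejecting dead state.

A DFA must remember the last 3 symbols (since which symbol is third-to-last isn't known until the input ends). Use one state per possible window of the last ≤3 symbols; accept from those whose window starts with `0`.
          0    1  
>  q0     q1   q2 
   q1     q3   q4 
   q2     q5   q6 
   q3     q7   q8 
   q4     q9  q10 
   q5    q11  q12 
   q6    q13  q14 
 * q7     q7   q8 
 * q8     q9  q10 
 * q9    q11  q12 
 * q10   q13  q14 
   q11    q7   q8 
   q12    q9  q10 
   q13   q11  q12 
   q14   q13  q14 
(> = start, * = accepting)

start=q0; accept=q7,q8,q9,q10; q0-0>q1; q0-1>q2; q1-0>q3; q1-1>q4; q2-0>q5; q2-1>q6; q3-0>q7; q3-1>q8; q4-0>q9; q4-1>q10; q5-0>q11; q5-1>q12; q6-0>q13; q6-1>q14; q7-0>q7; q7-1>q8; q8-0>q9; q8-1>q10; q9-0>q11; q9-1>q12; q10-0>q13; q10-1>q14; q11-0>q7; q11-1>q8; q12-0>q9; q12-1>q10; q13-0>q11; q13-1>q12; q14-0>q13; q14-1>q14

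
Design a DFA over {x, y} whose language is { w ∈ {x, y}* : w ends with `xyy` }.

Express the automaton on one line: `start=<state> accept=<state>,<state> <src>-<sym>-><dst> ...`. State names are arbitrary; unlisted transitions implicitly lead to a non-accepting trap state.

start=A accept=D A-x->B A-y->A B-x->B B-y->C C-x->B C-y->D D-x->B D-y->A

Let each state record the length of the longest suffix of the input read so far that is also a prefix of `xyy`. B means the last symbol is `x`; C means the last 2 symbols are `xy`; D means the last 3 symbols are `xyy`. Accept only at D, where the string currently ends in `xyy`.
A 4-state machine:
       x  y 
>  A   B  A 
   B   B  C 
   C   B  D 
 * D   B  A 
(> = start, * = accepting)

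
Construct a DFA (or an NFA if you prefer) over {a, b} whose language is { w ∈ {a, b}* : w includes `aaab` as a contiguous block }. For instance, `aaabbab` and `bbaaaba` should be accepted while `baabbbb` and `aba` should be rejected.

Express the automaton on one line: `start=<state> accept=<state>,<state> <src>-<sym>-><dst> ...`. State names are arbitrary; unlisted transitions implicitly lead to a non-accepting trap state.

States S0..S3 record the length of the longest prefix of `aaab` that matches the current input suffix. Reaching S4 means `aaab` has been seen, and we stay there forever. Accept from S4.
5 states suffice.
        a   b  
>  S0   S1  S0 
   S1   S2  S0 
   S2   S3  S0 
   S3   S3  S4 
 * S4   S4  S4 
(> = start, * = accepting)

start=S0 accept=S4 S0-a->S1 S0-b->S0 S1-a->S2 S1-b->S0 S2-a->S3 S2-b->S0 S3-a->S3 S3-b->S4 S4-a->S4 S4-b->S4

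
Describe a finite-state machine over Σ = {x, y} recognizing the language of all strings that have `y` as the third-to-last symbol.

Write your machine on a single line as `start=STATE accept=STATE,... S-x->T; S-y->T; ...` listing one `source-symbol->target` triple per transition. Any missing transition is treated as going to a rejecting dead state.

Because acceptance depends on a position counted from the end, the machine has to buffer the most recent 3 symbols. Make each state the string of the last up-to-3 symbols read; on input `x` shift the window left and append `x`. Accept when the buffered window has length 3 and begins with `y`.
15 states suffice.
          x    y  
>  q0     q1   q2 
   q1     q3   q4 
   q2     q5   q6 
   q3     q7   q8 
   q4     q9  q10 
   q5    q11  q12 
   q6    q13  q14 
   q7     q7   q8 
   q8     q9  q10 
   q9    q11  q12 
   q10   q13  q14 
 * q11    q7   q8 
 * q12    q9  q10 
 * q13   q11  q12 
 * q14   q13  q14 
(> = start, * = accepting)

start=q0; accept=q11,q12,q13,q14; q0-x->q1; q0-y->q2; q1-x->q3; q1-y->q4; q2-x->q5; q2-y->q6; q3-x->q7; q3-y->q8; q4-x->q9; q4-y->q10; q5-x->q11; q5-y->q12; q6-x->q13; q6-y->q14; q7-x->q7; q7-y->q8; q8-x->q9; q8-y->q10; q9-x->q11; q9-y->q12; q10-x->q13; q10-y->q14; q11-x->q7; q11-y->q8; q12-x->q9; q12-y->q10; q13-x->q11; q13-y->q12; q14-x->q13; q14-y->q14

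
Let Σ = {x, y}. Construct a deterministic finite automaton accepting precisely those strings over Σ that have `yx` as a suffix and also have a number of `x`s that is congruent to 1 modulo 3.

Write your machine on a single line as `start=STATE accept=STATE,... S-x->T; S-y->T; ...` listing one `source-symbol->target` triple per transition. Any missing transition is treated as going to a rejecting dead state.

start=q0; accept=q5; q0-x->q1; q0-y->q2; q1-x->q3; q1-y->q4; q2-x->q5; q2-y->q2; q3-x->q0; q3-y->q6; q4-x->q7; q4-y->q4; q5-x->q3; q5-y->q4; q6-x->q8; q6-y->q6; q7-x->q0; q7-y->q6; q8-x->q1; q8-y->q2

Handle the two conditions separately and then intersect. One (3 states) tracks how much of the suffix `yx` has currently been matched; the other (3 states) tracks the count of `x`s modulo 3. Each combined state is a pair, one component from each; accept when both components accept.
With 9 states:
        x   y  
>  q0   q1  q2 
   q1   q3  q4 
   q2   q5  q2 
   q3   q0  q6 
   q4   q7  q4 
 * q5   q3  q4 
   q6   q8  q6 
   q7   q0  q6 
   q8   q1  q2 
(> = start, * = accepting)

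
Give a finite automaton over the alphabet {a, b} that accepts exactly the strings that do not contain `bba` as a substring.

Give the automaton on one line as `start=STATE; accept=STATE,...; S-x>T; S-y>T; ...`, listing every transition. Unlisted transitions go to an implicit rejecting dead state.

start=S0; accept=S0,S1,S2; S0-a>S0; S0-b>S1; S1-a>S0; S1-b>S2; S2-a>S3; S2-b>S2; S3-a>S3; S3-b>S3

This is the complement of 'contains `bba`'. Use the same substring-matching states — S0 through S3 holding how much of `bba` has just been matched — but flip the accepting set: everything except the trap S3 accepts.
A 4-state machine:
        a   b  
>* S0   S0  S1 
 * S1   S0  S2 
 * S2   S3  S2 
   S3   S3  S3 
(> = start, * = accepting)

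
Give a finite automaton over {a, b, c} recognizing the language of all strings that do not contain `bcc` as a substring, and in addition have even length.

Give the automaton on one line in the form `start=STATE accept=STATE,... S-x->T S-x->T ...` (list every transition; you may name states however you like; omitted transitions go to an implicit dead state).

start=q0 accept=q0,q3,q4 q0-a->q1 q0-b->q2 q0-c->q1 q1-a->q0 q1-b->q3 q1-c->q0 q2-a->q0 q2-b->q3 q2-c->q4 q3-a->q1 q3-b->q2 q3-c->q5 q4-a->q1 q4-b->q2 q4-c->q6 q5-a->q0 q5-b->q3 q5-c->q6 q6-a->q6 q6-b->q6 q6-c->q6

Build one automaton per condition and run them in lockstep. The first has 4 states tracking partial matches of the forbidden pattern `bcc`; the second has 2 states tracking the input length modulo 2. A product state is a pair (one from each), accepting exactly when both do. Equivalent product states are then merged.
        a   b   c  
>* q0   q1  q2  q1 
   q1   q0  q3  q0 
   q2   q0  q3  q4 
 * q3   q1  q2  q5 
 * q4   q1  q2  q6 
   q5   q0  q3  q6 
   q6   q6  q6  q6 
(> = start, * = accepting)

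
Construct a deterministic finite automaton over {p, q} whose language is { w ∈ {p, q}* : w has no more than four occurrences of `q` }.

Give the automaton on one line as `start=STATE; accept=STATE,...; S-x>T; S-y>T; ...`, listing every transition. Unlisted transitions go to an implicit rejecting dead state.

start=A; accept=A,B,C,D,E; A-p>A; A-q>B; B-p>B; B-q>C; C-p>C; C-q>D; D-p>D; D-q>E; E-p>E; E-q>F; F-p>F; F-q>F

Only the number of `q`s matters, and only up to 5. Make a chain A → B → C → D → E → F advanced by each `q` (with F absorbing); every other symbol self-loops. The accepting set is {A, B, C, D, E}.
A 6-state machine:
       p  q 
>* A   A  B 
 * B   B  C 
 * C   C  D 
 * D   D  E 
 * E   E  F 
   F   F  F 
(> = start, * = accepting)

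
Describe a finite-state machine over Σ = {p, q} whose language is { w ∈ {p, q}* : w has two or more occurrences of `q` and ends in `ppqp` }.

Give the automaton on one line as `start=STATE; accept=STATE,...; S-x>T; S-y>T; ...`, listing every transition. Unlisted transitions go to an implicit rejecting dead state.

Handle the two conditions separately and then intersect. One (4 states) tracks the count of `q`s, saturating at 3; the other (5 states) tracks how much of the suffix `ppqp` has currently been matched. Each combined state is a pair, one component from each; accept when both components accept.
With 18 states:
          p    q  
>  S0     S1   S2 
   S1     S3   S2 
   S2     S4   S5 
   S3     S3   S6 
   S4     S7   S5 
   S5     S8   S9 
   S6    S10   S5 
   S7     S7  S11 
   S8    S12   S9 
   S9    S13   S9 
   S10    S7   S5 
   S11   S14   S9 
   S12   S12  S15 
   S13   S16   S9 
 * S14   S12   S9 
   S15   S17   S9 
   S16   S16  S15 
 * S17   S16   S9 
(> = start, * = accepting)

start=S0; accept=S14,S17; S0-p>S1; S0-q>S2; S1-p>S3; S1-q>S2; S2-p>S4; S2-q>S5; S3-p>S3; S3-q>S6; S4-p>S7; S4-q>S5; S5-p>S8; S5-q>S9; S6-p>S10; S6-q>S5; S7-p>S7; S7-q>S11; S8-p>S12; S8-q>S9; S9-p>S13; S9-q>S9; S10-p>S7; S10-q>S5; S11-p>S14; S11-q>S9; S12-p>S12; S12-q>S15; S13-p>S16; S13-q>S9; S14-p>S12; S14-q>S9; S15-p>S17; S15-q>S9; S16-p>S16; S16-q>S15; S17-p>S16; S17-q>S9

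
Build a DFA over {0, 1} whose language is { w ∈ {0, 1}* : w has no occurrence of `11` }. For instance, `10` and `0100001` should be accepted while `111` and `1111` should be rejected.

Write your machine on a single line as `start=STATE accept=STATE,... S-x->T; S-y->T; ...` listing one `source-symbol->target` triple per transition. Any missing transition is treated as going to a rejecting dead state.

This is the complement of 'contains `11`'. Use the same substring-matching states — A through C holding how much of `11` has just been matched — but flip the accepting set: everything except the trap C accepts.
       0  1 
>* A   A  B 
 * B   A  C 
   C   C  C 
(> = start, * = accepting)

start=A; accept=A,B; A-0->A; A-1->B; B-0->A; B-1->C; C-0->C; C-1->C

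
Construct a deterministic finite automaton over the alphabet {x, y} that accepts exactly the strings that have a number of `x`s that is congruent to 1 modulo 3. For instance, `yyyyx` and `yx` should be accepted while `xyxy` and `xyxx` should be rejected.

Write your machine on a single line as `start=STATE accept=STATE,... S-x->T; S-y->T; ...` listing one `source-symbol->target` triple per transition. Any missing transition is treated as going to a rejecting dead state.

start=s0; accept=s1; s0-x->s1; s0-y->s0; s1-x->s2; s1-y->s1; s2-x->s0; s2-y->s2

The only thing that matters is how many `x`s have appeared, reduced mod 3. Use one state per residue: s0 for 0, …, s2 for 2. Reading `x` moves to the next residue; anything else stays put. s1 is accepting.
        x   y  
>  s0   s1  s0 
 * s1   s2  s1 
   s2   s0  s2 
(> = start, * = accepting)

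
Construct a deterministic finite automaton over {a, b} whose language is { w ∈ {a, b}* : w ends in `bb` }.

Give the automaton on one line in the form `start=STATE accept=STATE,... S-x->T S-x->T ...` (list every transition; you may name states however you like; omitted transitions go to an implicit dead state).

Remember how much of `bb` the current input suffix matches. State q0 means no match yet; q1 means the last symbol is `b`; q2 means the last 2 symbols are `bb`. Only q2 accepts. On a mismatch, fall back to the longest proper suffix that is still a prefix of `bb`.
3 states suffice.
        a   b  
>  q0   q0  q1 
   q1   q0  q2 
 * q2   q0  q2 
(> = start, * = accepting)

start=q0 accept=q2 q0-a->q0 q0-b->q1 q1-a->q0 q1-b->q2 q2-a->q0 q2-b->q2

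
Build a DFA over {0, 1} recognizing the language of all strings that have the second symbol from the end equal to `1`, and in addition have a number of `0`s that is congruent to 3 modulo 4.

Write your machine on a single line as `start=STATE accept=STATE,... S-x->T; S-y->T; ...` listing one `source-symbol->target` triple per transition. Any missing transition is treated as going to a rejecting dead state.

start=s0; accept=s6,s7; s0-0->s1; s0-1->s0; s1-0->s2; s1-1->s1; s2-0->s3; s2-1->s4; s3-0->s0; s3-1->s5; s4-0->s6; s4-1->s4; s5-0->s0; s5-1->s7; s6-0->s0; s6-1->s5; s7-0->s0; s7-1->s7

Build one automaton per condition and run them in lockstep. One (7 states) tracks the last 2 symbols read; the other (4 states) tracks the count of `0`s modulo 4. Each combined state is a pair, one component from each; accept when both components accept. Minimizing collapses redundant product states.
8 states suffice.
        0   1  
>  s0   s1  s0 
   s1   s2  s1 
   s2   s3  s4 
   s3   s0  s5 
   s4   s6  s4 
   s5   s0  s7 
 * s6   s0  s5 
 * s7   s0  s7 
(> = start, * = accepting)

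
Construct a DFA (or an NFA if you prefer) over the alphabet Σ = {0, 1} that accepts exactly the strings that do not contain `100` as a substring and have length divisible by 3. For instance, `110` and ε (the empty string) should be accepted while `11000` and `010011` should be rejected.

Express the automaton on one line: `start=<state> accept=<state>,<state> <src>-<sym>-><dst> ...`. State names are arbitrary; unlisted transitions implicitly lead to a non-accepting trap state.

Run two small machines in parallel and take their product. The first has 4 states tracking partial matches of the forbidden pattern `100`; the second has 3 states tracking the input length modulo 3. A product state is a pair (one from each), accepting exactly when both do. After merging equivalent states the machine shrinks.
10 states suffice.
        0   1  
>* q0   q1  q2 
   q1   q3  q4 
   q2   q5  q4 
   q3   q0  q6 
   q4   q7  q6 
   q5   q8  q6 
 * q6   q9  q2 
 * q7   q8  q2 
   q8   q8  q8 
   q9   q8  q4 
(> = start, * = accepting)

start=q0 accept=q0,q6,q7 q0-0->q1 q0-1->q2 q1-0->q3 q1-1->q4 q2-0->q5 q2-1->q4 q3-0->q0 q3-1->q6 q4-0->q7 q4-1->q6 q5-0->q8 q5-1->q6 q6-0->q9 q6-1->q2 q7-0->q8 q7-1->q2 q8-0->q8 q8-1->q8 q9-0->q8 q9-1->q4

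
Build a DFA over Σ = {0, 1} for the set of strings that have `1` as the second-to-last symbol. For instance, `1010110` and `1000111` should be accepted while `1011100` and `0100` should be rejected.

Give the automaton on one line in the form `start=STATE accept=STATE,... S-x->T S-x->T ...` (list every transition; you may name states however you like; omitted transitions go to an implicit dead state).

Because acceptance depends on a position counted from the end, the machine has to buffer the most recent 2 symbols. Make each state the string of the last up-to-2 symbols read; on input `x` shift the window left and append `x`. Accept when the buffered window has length 2 and begins with `1`.
With 7 states:
       0  1 
>  A   B  C 
   B   D  E 
   C   F  G 
   D   D  E 
   E   F  G 
 * F   D  E 
 * G   F  G 
(> = start, * = accepting)

start=A accept=F,G A-0->B A-1->C B-0->D B-1->E C-0->F C-1->G D-0->D D-1->E E-0->F E-1->G F-0->D F-1->E G-0->F G-1->G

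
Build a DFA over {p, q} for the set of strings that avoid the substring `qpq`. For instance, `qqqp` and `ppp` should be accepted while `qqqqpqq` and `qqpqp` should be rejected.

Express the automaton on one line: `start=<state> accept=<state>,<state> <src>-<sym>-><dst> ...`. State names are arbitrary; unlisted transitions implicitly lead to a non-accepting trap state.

This is the complement of 'contains `qpq`'. Use the same substring-matching states — S0 through S3 holding how much of `qpq` has just been matched — but flip the accepting set: everything except the trap S3 accepts.
A 4-state machine:
        p   q  
>* S0   S0  S1 
 * S1   S2  S1 
 * S2   S0  S3 
   S3   S3  S3 
(> = start, * = accepting)

start=S0 accept=S0,S1,S2 S0-p->S0 S0-q->S1 S1-p->S2 S1-q->S1 S2-p->S0 S2-q->S3 S3-p->S3 S3-q->S3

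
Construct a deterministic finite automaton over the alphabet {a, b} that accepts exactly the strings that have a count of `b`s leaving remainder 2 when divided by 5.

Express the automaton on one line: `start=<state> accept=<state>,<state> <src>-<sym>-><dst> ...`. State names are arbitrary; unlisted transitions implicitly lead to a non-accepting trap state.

Keep the running count of `b`s modulo 5: each `b` advances along the cycle s0 → s1 → s2 → s3 → s4 → s0 while other symbols loop. Accept at s2.
        a   b  
>  s0   s0  s1 
   s1   s1  s2 
 * s2   s2  s3 
   s3   s3  s4 
   s4   s4  s0 
(> = start, * = accepting)

start=s0 accept=s2 s0-a->s0 s0-b->s1 s1-a->s1 s1-b->s2 s2-a->s2 s2-b->s3 s3-a->s3 s3-b->s4 s4-a->s4 s4-b->s0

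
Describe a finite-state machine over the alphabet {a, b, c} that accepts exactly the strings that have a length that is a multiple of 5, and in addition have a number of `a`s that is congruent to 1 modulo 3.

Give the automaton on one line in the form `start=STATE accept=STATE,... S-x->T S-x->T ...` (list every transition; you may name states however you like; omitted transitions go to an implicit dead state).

start=q0 accept=q13 q0-a->q1 q0-b->q2 q0-c->q2 q1-a->q3 q1-b->q4 q1-c->q4 q2-a->q4 q2-b->q5 q2-c->q5 q3-a->q6 q3-b->q7 q3-c->q7 q4-a->q7 q4-b->q8 q4-c->q8 q5-a->q8 q5-b->q6 q5-c->q6 q6-a->q9 q6-b->q10 q6-c->q10 q7-a->q10 q7-b->q11 q7-c->q11 q8-a->q11 q8-b->q9 q8-c->q9 q9-a->q12 q9-b->q13 q9-c->q13 q10-a->q13 q10-b->q0 q10-c->q0 q11-a->q0 q11-b->q12 q11-c->q12 q12-a->q2 q12-b->q14 q12-c->q14 q13-a->q14 q13-b->q1 q13-c->q1 q14-a->q5 q14-b->q3 q14-c->q3

Build one automaton per condition and run them in lockstep. One (5 states) tracks the input length modulo 5; the other (3 states) tracks the count of `a`s modulo 3. Each combined state is a pair, one component from each; accept when both components accept.
A 15-state machine:
          a    b    c  
>  q0     q1   q2   q2 
   q1     q3   q4   q4 
   q2     q4   q5   q5 
   q3     q6   q7   q7 
   q4     q7   q8   q8 
   q5     q8   q6   q6 
   q6     q9  q10  q10 
   q7    q10  q11  q11 
   q8    q11   q9   q9 
   q9    q12  q13  q13 
   q10   q13   q0   q0 
   q11    q0  q12  q12 
   q12    q2  q14  q14 
 * q13   q14   q1   q1 
   q14    q5   q3   q3 
(> = start, * = accepting)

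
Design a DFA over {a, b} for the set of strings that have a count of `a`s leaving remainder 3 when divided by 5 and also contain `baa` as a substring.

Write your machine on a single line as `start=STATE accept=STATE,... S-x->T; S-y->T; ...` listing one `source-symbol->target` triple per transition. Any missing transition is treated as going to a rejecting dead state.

Run two small machines in parallel and take their product. One (5 states) tracks the count of `a`s modulo 5; the other (4 states) tracks whether and how much of `baa` has been seen. Each combined state is a pair, one component from each; accept when both components accept.
20 states suffice.
          a    b  
>  q0     q1   q2 
   q1     q3   q4 
   q2     q5   q2 
   q3     q6   q7 
   q4     q8   q4 
   q5     q9   q4 
   q6    q10  q11 
   q7    q12   q7 
   q8    q13   q7 
   q9    q13   q9 
   q10    q0  q14 
   q11   q15  q11 
   q12   q16  q11 
 * q13   q16  q13 
   q14   q17  q14 
   q15   q18  q14 
   q16   q18  q16 
   q17   q19   q2 
   q18   q19  q18 
   q19    q9  q19 
(> = start, * = accepting)

start=q0; accept=q13; q0-a->q1; q0-b->q2; q1-a->q3; q1-b->q4; q2-a->q5; q2-b->q2; q3-a->q6; q3-b->q7; q4-a->q8; q4-b->q4; q5-a->q9; q5-b->q4; q6-a->q10; q6-b->q11; q7-a->q12; q7-b->q7; q8-a->q13; q8-b->q7; q9-a->q13; q9-b->q9; q10-a->q0; q10-b->q14; q11-a->q15; q11-b->q11; q12-a->q16; q12-b->q11; q13-a->q16; q13-b->q13; q14-a->q17; q14-b->q14; q15-a->q18; q15-b->q14; q16-a->q18; q16-b->q16; q17-a->q19; q17-b->q2; q18-a->q19; q18-b->q18; q19-a->q9; q19-b->q19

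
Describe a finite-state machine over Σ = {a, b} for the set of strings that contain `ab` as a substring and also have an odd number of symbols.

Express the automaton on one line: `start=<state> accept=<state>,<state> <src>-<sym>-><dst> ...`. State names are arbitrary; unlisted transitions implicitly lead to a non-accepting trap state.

start=s0 accept=s5 s0-a->s1 s0-b->s2 s1-a->s3 s1-b->s4 s2-a->s3 s2-b->s0 s3-a->s1 s3-b->s5 s4-a->s5 s4-b->s5 s5-a->s4 s5-b->s4

Run two small machines in parallel and take their product. The first has 3 states tracking whether and how much of `ab` has been seen; the second has 2 states tracking the input length modulo 2. A product state is a pair (one from each), accepting exactly when both do.
        a   b  
>  s0   s1  s2 
   s1   s3  s4 
   s2   s3  s0 
   s3   s1  s5 
   s4   s5  s5 
 * s5   s4  s4 
(> = start, * = accepting)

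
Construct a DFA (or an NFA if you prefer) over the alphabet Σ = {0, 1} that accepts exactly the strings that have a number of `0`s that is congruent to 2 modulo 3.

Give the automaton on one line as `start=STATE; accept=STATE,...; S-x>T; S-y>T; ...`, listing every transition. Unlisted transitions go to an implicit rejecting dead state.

Keep the running count of `0`s modulo 3: each `0` advances along the cycle s0 → s1 → s2 → s0 while other symbols loop. Accept at s2.
3 states suffice.
        0   1  
>  s0   s1  s0 
   s1   s2  s1 
 * s2   s0  s2 
(> = start, * = accepting)

start=s0; accept=s2; s0-0>s1; s0-1>s0; s1-0>s2; s1-1>s1; s2-0>s0; s2-1>s2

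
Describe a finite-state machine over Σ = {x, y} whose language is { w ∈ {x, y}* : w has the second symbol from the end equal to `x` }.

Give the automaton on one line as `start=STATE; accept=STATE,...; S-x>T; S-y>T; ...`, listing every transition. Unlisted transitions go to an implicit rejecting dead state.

start=S0; accept=S3,S4; S0-x>S1; S0-y>S2; S1-x>S3; S1-y>S4; S2-x>S5; S2-y>S6; S3-x>S3; S3-y>S4; S4-x>S5; S4-y>S6; S5-x>S3; S5-y>S4; S6-x>S5; S6-y>S6

Because acceptance depends on a position counted from the end, the machine has to buffer the most recent 2 symbols. Make each state the string of the last up-to-2 symbols read; on input `x` shift the window left and append `x`. Accept when the buffered window has length 2 and begins with `x`.
7 states suffice.
        x   y  
>  S0   S1  S2 
   S1   S3  S4 
   S2   S5  S6 
 * S3   S3  S4 
 * S4   S5  S6 
   S5   S3  S4 
   S6   S5  S6 
(> = start, * = accepting)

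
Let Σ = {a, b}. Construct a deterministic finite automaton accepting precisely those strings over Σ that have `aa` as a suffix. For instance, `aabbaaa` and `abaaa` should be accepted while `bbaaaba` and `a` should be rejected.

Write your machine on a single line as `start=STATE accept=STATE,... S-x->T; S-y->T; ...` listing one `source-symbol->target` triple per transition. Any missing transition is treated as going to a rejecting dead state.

start=s0; accept=s2; s0-a->s1; s0-b->s0; s1-a->s2; s1-b->s0; s2-a->s2; s2-b->s0

Remember how much of `aa` the current input suffix matches. State s0 means no match yet; s1 means the last symbol is `a`; s2 means the last 2 symbols are `aa`. Only s2 accepts. On a mismatch, fall back to the longest proper suffix that is still a prefix of `aa`.
3 states suffice.
        a   b  
>  s0   s1  s0 
   s1   s2  s0 
 * s2   s2  s0 
(> = start, * = accepting)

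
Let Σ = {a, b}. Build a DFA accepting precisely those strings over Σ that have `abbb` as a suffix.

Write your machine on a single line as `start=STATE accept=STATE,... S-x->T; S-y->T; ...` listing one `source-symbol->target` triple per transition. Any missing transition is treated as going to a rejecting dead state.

start=s0; accept=s4; s0-a->s1; s0-b->s0; s1-a->s1; s1-b->s2; s2-a->s1; s2-b->s3; s3-a->s1; s3-b->s4; s4-a->s1; s4-b->s0

Remember how much of `abbb` the current input suffix matches. State s0 means no match yet; s1 means the last symbol is `a`; s2 means the last 2 symbols are `ab`; s3 means the last 3 symbols are `abb`; s4 means the last 4 symbols are `abbb`. Only s4 accepts. On a mismatch, fall back to the longest proper suffix that is still a prefix of `abbb`.
With 5 states:
        a   b  
>  s0   s1  s0 
   s1   s1  s2 
   s2   s1  s3 
   s3   s1  s4 
 * s4   s1  s0 
(> = start, * = accepting)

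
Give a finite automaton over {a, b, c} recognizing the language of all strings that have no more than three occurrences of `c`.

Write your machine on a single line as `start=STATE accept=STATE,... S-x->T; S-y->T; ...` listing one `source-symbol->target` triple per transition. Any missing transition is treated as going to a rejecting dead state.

Count `c`s, saturating at 4: states q0 through q3 mean 0 through 3 `c`s seen; q4 means more than 3. Each `c` increments (capped at q4); other symbols loop. Accept from {q0, q1, q2, q3}.
A 5-state machine:
        a   b   c  
>* q0   q0  q0  q1 
 * q1   q1  q1  q2 
 * q2   q2  q2  q3 
 * q3   q3  q3  q4 
   q4   q4  q4  q4 
(> = start, * = accepting)

start=q0; accept=q0,q1,q2,q3; q0-a->q0; q0-b->q0; q0-c->q1; q1-a->q1; q1-b->q1; q1-c->q2; q2-a->q2; q2-b->q2; q2-c->q3; q3-a->q3; q3-b->q3; q3-c->q4; q4-a->q4; q4-b->q4; q4-c->q4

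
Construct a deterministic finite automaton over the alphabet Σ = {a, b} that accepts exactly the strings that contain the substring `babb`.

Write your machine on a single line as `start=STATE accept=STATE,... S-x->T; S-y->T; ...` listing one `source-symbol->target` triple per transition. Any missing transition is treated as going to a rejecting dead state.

start=s0; accept=s4; s0-a->s0; s0-b->s1; s1-a->s2; s1-b->s1; s2-a->s0; s2-b->s3; s3-a->s2; s3-b->s4; s4-a->s4; s4-b->s4

Track how much of `babb` has been matched so far: state s0 is no progress, s4 is the absorbing accept state reached once `babb` has occurred. Intermediate states record partial matches; on a mismatch, fall back to the longest reusable overlap.
A 5-state machine:
        a   b  
>  s0   s0  s1 
   s1   s2  s1 
   s2   s0  s3 
   s3   s2  s4 
 * s4   s4  s4 
(> = start, * = accepting)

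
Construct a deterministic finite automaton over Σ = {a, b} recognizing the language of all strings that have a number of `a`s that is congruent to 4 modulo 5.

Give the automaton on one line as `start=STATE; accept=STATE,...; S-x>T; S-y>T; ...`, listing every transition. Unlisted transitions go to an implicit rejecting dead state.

start=S0; accept=S4; S0-a>S1; S0-b>S0; S1-a>S2; S1-b>S1; S2-a>S3; S2-b>S2; S3-a>S4; S3-b>S3; S4-a>S0; S4-b>S4

The only thing that matters is how many `a`s have appeared, reduced mod 5. Use one state per residue: S0 for 0, …, S4 for 4. Reading `a` moves to the next residue; anything else stays put. S4 is accepting.
        a   b  
>  S0   S1  S0 
   S1   S2  S1 
   S2   S3  S2 
   S3   S4  S3 
 * S4   S0  S4 
(> = start, * = accepting)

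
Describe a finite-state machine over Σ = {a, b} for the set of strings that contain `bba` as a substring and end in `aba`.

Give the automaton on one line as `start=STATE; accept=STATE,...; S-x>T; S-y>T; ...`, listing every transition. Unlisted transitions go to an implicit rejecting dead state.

start=S0; accept=S5; S0-a>S0; S0-b>S1; S1-a>S0; S1-b>S2; S2-a>S3; S2-b>S2; S3-a>S3; S3-b>S4; S4-a>S5; S4-b>S2; S5-a>S3; S5-b>S4

Run two small machines in parallel and take their product. One (4 states) tracks whether and how much of `bba` has been seen; the other (4 states) tracks how much of the suffix `aba` has currently been matched. Each combined state is a pair, one component from each; accept when both components accept. Minimizing collapses redundant product states.
        a   b  
>  S0   S0  S1 
   S1   S0  S2 
   S2   S3  S2 
   S3   S3  S4 
   S4   S5  S2 
 * S5   S3  S4 
(> = start, * = accepting)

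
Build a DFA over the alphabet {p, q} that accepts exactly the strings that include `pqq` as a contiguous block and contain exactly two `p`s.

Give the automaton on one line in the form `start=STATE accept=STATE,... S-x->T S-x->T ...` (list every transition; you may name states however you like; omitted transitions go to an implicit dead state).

start=A accept=I A-p->B A-q->A B-p->C B-q->D C-p->E C-q->F D-p->C D-q->G E-p->E E-q->H F-p->E F-q->I G-p->I G-q->G H-p->E H-q->J I-p->J I-q->I J-p->J J-q->J

Run two small machines in parallel and take their product. The first has 4 states tracking whether and how much of `pqq` has been seen; the second has 4 states tracking the count of `p`s, saturating at 3. A product state is a pair (one from each), accepting exactly when both do.
       p  q 
>  A   B  A 
   B   C  D 
   C   E  F 
   D   C  G 
   E   E  H 
   F   E  I 
   G   I  G 
   H   E  J 
 * I   J  I 
   J   J  J 
(> = start, * = accepting)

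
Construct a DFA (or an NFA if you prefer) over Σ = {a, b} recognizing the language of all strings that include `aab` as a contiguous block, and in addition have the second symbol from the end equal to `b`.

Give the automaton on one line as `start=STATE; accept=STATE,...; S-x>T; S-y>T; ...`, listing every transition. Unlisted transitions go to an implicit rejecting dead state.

Handle the two conditions separately and then intersect. The first has 4 states tracking whether and how much of `aab` has been seen; the second has 7 states tracking the last 2 symbols read. A product state is a pair (one from each), accepting exactly when both do. Equivalent product states are then merged.
6 states suffice.
        a   b  
>  q0   q1  q0 
   q1   q2  q0 
   q2   q2  q3 
   q3   q4  q5 
 * q4   q2  q3 
 * q5   q4  q5 
(> = start, * = accepting)

start=q0; accept=q4,q5; q0-a>q1; q0-b>q0; q1-a>q2; q1-b>q0; q2-a>q2; q2-b>q3; q3-a>q4; q3-b>q5; q4-a>q2; q4-b>q3; q5-a>q4; q5-b>q5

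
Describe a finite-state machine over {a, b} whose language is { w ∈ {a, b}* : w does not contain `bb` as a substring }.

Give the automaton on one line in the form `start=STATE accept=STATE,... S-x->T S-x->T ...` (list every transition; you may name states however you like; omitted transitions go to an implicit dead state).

start=q0 accept=q0,q1 q0-a->q0 q0-b->q1 q1-a->q0 q1-b->q2 q2-a->q2 q2-b->q2

This is the complement of 'contains `bb`'. Use the same substring-matching states — q0 through q2 holding how much of `bb` has just been matched — but flip the accepting set: everything except the trap q2 accepts.
3 states suffice.
        a   b  
>* q0   q0  q1 
 * q1   q0  q2 
   q2   q2  q2 
(> = start, * = accepting)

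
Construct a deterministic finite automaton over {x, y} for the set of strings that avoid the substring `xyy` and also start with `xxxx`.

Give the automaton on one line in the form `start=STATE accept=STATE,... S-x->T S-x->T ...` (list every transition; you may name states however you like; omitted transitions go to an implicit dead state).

Handle the two conditions separately and then intersect. The first has 4 states tracking partial matches of the forbidden pattern `xyy`; the second has 6 states tracking whether the input so far still matches the prefix `xxxx`. A product state is a pair (one from each), accepting exactly when both do.
11 states suffice.
          x    y  
>  q0     q1   q2 
   q1     q3   q4 
   q2     q5   q2 
   q3     q6   q4 
   q4     q5   q7 
   q5     q5   q4 
   q6     q8   q4 
   q7     q7   q7 
 * q8     q8   q9 
 * q9     q8  q10 
   q10   q10  q10 
(> = start, * = accepting)

start=q0 accept=q8,q9 q0-x->q1 q0-y->q2 q1-x->q3 q1-y->q4 q2-x->q5 q2-y->q2 q3-x->q6 q3-y->q4 q4-x->q5 q4-y->q7 q5-x->q5 q5-y->q4 q6-x->q8 q6-y->q4 q7-x->q7 q7-y->q7 q8-x->q8 q8-y->q9 q9-x->q8 q9-y->q10 q10-x->q10 q10-y->q10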